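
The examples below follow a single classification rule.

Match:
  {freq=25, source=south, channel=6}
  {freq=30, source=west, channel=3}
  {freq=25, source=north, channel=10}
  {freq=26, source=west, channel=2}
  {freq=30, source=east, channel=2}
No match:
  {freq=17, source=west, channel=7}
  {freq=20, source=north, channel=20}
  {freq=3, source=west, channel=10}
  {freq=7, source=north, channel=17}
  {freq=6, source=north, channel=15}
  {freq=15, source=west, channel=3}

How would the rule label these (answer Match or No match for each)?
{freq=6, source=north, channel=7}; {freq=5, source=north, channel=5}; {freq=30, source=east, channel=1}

No match, No match, Match

One predicate separates the groups cleanly: freq ≥ 25.
{freq=6, source=north, channel=7} → freq = 6 → No match. {freq=5, source=north, channel=5} → freq = 5 → No match. {freq=30, source=east, channel=1} → freq = 30 → Match.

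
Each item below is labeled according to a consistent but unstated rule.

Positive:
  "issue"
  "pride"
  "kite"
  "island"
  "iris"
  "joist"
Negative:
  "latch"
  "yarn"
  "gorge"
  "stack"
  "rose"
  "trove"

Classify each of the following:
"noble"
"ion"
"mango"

Negative, Positive, Negative

The classifier is using: contains 'i'.
"noble" → no 'i' → Negative. "ion" → has 'i' → Positive. "mango" → no 'i' → Negative.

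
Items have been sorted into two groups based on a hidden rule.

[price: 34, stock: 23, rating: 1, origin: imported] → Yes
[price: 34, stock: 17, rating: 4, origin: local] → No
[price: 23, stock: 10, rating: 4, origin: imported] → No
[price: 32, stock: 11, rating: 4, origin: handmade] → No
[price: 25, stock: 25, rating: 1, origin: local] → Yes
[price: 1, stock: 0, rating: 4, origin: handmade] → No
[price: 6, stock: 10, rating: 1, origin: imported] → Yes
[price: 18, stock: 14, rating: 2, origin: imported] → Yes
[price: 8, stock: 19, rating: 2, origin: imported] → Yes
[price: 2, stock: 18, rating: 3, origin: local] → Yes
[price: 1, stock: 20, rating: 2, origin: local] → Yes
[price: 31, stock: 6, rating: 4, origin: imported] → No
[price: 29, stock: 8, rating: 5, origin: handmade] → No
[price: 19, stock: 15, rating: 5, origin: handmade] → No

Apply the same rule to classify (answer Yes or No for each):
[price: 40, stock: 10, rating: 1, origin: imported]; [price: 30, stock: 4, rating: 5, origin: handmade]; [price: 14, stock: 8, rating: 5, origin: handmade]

All 'Yes' examples share one property — rating ≤ 3 — and every 'No' example lacks it.
[price: 40, stock: 10, rating: 1, origin: imported]: rating = 1 — meets the rule, so Yes. [price: 30, stock: 4, rating: 5, origin: handmade]: rating = 5 — doesn't match, so No. [price: 14, stock: 8, rating: 5, origin: handmade]: rating = 5 — doesn't match, so No.

Yes, No, No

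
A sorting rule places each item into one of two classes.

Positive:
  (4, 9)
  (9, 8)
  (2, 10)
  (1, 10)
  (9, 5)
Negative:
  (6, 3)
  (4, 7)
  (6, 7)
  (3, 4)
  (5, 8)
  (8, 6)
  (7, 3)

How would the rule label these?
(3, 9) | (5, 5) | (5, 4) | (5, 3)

Positive, Negative, Negative, Negative

The rule appears to be: max ≥ 9.
(3, 9): Positive (max 9). (5, 5): Negative (max 5). (5, 4): Negative (max 5). (5, 3): Negative (max 5).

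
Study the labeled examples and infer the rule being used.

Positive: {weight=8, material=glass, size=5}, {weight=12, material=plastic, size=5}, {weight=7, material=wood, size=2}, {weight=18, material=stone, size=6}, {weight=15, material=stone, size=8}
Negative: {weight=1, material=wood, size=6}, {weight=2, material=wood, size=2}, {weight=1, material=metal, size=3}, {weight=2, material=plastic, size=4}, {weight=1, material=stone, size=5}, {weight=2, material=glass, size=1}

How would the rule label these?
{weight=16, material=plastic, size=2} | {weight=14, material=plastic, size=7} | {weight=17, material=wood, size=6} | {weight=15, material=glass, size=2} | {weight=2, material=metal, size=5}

Positive, Positive, Positive, Positive, Negative

The distinguishing property — weight ≥ 7 — holds for all the 'Positive' cases and none of the 'Negative' cases.
{weight=16, material=plastic, size=2} — weight = 16, hence Positive. {weight=14, material=plastic, size=7} — weight = 14, hence Positive. {weight=17, material=wood, size=6} — weight = 17, hence Positive. {weight=15, material=glass, size=2} — weight = 15, hence Positive. {weight=2, material=metal, size=5} — weight = 2, hence Negative.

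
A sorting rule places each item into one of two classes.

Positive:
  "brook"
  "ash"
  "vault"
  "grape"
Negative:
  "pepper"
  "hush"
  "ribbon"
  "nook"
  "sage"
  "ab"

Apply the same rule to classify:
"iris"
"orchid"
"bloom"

Negative, Negative, Positive

Every 'Positive' example satisfies: odd length. None of the 'Negative' examples do.
"iris" — length 4, hence Negative.
"orchid" — length 6, hence Negative.
"bloom" — length 5, hence Positive.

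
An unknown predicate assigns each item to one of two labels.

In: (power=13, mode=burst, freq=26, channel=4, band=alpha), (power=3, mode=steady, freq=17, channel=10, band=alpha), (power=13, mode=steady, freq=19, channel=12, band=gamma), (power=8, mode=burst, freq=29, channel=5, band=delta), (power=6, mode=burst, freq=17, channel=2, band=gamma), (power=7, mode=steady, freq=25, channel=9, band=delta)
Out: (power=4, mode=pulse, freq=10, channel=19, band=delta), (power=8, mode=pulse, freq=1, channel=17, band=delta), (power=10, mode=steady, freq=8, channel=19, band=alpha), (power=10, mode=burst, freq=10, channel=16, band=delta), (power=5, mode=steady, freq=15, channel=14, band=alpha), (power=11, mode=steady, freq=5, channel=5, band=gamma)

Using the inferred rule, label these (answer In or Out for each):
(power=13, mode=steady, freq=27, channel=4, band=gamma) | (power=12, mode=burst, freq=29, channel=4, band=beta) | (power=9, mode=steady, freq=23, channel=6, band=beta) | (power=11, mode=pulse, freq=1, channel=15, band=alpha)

In, In, In, Out

The distinguishing property — freq ≥ 17 — holds for all the 'In' cases and none of the 'Out' cases.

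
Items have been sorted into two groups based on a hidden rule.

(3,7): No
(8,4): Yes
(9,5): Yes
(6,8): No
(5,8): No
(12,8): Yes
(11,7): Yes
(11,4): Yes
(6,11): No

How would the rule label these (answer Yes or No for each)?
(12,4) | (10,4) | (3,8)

Yes, Yes, No

The classifier is using: first > second.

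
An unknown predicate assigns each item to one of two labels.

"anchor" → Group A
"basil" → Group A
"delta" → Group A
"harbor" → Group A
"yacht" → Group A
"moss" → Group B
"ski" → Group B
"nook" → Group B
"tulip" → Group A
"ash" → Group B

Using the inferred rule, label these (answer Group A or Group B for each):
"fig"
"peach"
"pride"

Group B, Group A, Group A

Rule: length ≥ 5. This holds for each 'Group A' example and fails for each 'Group B' one.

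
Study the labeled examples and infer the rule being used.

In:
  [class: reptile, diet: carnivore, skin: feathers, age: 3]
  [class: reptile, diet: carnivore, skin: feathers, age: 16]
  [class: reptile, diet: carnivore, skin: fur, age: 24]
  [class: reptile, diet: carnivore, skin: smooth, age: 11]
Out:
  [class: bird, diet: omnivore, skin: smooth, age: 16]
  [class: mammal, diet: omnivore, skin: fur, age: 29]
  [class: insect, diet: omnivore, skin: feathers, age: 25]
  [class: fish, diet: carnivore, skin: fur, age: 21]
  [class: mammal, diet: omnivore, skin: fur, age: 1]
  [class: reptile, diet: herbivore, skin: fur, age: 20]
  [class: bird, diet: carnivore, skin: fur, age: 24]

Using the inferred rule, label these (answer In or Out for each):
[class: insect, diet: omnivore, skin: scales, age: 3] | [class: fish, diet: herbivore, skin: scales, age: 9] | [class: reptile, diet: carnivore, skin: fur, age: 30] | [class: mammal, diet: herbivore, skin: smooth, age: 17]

The distinguishing property — diet is carnivore AND class is reptile — holds for all the 'In' cases and none of the 'Out' cases.
[class: insect, diet: omnivore, skin: scales, age: 3]: diet is omnivore, class is insect — fails this test, so Out. [class: fish, diet: herbivore, skin: scales, age: 9]: diet is herbivore, class is fish — fails this test, so Out. [class: reptile, diet: carnivore, skin: fur, age: 30]: diet is carnivore, class is reptile — checks out, so In. [class: mammal, diet: herbivore, skin: smooth, age: 17]: diet is herbivore, class is mammal — fails this test, so Out.

Out, Out, In, Out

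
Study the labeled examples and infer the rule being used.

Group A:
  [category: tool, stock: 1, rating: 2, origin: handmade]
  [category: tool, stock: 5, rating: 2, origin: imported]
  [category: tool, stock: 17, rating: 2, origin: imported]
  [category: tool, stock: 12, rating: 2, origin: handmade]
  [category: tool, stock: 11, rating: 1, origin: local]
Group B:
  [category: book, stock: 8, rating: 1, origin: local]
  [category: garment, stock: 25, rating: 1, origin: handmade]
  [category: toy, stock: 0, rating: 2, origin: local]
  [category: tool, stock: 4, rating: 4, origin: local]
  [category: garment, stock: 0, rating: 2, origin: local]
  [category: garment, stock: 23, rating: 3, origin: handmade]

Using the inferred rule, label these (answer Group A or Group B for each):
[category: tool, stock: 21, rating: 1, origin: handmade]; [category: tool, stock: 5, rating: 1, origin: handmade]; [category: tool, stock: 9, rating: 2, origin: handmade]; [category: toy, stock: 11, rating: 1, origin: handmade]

The common property of the 'Group A' items is: category is tool AND rating ≤ 2. No 'Group B' item has it.
Group A: [category: tool, stock: 21, rating: 1, origin: handmade], since category is tool, rating = 1. Group A: [category: tool, stock: 5, rating: 1, origin: handmade], since category is tool, rating = 1. Group A: [category: tool, stock: 9, rating: 2, origin: handmade], since category is tool, rating = 2. Group B: [category: toy, stock: 11, rating: 1, origin: handmade], since category is toy, rating = 1.

Group A, Group A, Group A, Group B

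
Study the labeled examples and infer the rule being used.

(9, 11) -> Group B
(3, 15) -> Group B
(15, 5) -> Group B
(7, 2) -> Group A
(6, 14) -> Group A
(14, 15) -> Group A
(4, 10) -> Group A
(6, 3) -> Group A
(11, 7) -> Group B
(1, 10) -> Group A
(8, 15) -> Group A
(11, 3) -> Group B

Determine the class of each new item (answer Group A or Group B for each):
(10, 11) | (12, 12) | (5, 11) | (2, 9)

Group A, Group A, Group B, Group A

One predicate separates the groups cleanly: product is even.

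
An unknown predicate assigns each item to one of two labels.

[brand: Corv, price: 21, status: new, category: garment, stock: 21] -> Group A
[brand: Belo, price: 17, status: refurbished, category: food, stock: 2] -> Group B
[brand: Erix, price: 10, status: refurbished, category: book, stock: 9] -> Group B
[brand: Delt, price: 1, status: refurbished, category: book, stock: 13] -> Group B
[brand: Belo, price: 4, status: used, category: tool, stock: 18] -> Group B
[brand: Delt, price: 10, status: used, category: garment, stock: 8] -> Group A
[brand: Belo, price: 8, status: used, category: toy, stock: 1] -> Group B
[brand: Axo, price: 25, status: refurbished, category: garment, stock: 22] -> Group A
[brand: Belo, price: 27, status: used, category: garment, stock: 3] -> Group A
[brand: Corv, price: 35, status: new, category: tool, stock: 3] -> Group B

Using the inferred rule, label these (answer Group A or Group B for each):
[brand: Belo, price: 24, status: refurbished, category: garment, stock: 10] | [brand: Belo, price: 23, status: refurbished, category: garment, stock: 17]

Group A, Group A

One predicate separates the groups cleanly: category is garment.
[brand: Belo, price: 24, status: refurbished, category: garment, stock: 10]: category is garment, fits → Group A.
[brand: Belo, price: 23, status: refurbished, category: garment, stock: 17]: category is garment, fits → Group A.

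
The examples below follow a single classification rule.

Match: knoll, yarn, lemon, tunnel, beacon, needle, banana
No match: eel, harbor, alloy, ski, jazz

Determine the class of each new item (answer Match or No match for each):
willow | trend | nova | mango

'Match' ⟺ contains 'n'.
willow: No match (no 'n').
trend: Match (has 'n').
nova: Match (has 'n').
mango: Match (has 'n').

No match, Match, Match, Match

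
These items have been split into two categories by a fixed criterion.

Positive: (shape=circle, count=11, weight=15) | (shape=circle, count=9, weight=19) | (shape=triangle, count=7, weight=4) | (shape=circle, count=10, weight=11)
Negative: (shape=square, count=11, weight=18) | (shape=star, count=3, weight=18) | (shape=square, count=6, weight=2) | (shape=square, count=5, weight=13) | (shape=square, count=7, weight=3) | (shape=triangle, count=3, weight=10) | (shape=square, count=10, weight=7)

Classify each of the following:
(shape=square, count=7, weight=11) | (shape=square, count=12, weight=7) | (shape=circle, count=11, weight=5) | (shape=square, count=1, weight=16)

Negative, Negative, Positive, Negative

The simplest hypothesis consistent with all the labels is: shape is circle OR weight = 4.
(shape=square, count=7, weight=11) → shape is square, weight = 11 → Negative.
(shape=square, count=12, weight=7) → shape is square, weight = 7 → Negative.
(shape=circle, count=11, weight=5) → shape is circle, weight = 5 → Positive.
(shape=square, count=1, weight=16) → shape is square, weight = 16 → Negative.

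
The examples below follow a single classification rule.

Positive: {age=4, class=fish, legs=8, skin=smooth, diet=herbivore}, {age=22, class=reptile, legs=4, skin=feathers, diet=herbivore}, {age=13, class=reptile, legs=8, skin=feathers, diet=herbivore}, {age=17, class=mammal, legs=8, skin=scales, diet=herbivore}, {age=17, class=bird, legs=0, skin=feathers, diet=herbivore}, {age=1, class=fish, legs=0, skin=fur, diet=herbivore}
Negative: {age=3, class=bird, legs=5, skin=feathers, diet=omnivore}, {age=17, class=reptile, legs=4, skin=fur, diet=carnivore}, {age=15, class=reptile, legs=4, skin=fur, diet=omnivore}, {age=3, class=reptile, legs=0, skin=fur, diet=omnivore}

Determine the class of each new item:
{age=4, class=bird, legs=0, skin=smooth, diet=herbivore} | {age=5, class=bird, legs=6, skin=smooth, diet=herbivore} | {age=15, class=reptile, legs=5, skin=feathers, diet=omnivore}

Positive, Positive, Negative

Checking candidate rules against both groups, what survives is: diet is herbivore.
{age=4, class=bird, legs=0, skin=smooth, diet=herbivore}: diet is herbivore, checks out → Positive.
{age=5, class=bird, legs=6, skin=smooth, diet=herbivore}: diet is herbivore, checks out → Positive.
{age=15, class=reptile, legs=5, skin=feathers, diet=omnivore}: diet is omnivore, doesn't qualify → Negative.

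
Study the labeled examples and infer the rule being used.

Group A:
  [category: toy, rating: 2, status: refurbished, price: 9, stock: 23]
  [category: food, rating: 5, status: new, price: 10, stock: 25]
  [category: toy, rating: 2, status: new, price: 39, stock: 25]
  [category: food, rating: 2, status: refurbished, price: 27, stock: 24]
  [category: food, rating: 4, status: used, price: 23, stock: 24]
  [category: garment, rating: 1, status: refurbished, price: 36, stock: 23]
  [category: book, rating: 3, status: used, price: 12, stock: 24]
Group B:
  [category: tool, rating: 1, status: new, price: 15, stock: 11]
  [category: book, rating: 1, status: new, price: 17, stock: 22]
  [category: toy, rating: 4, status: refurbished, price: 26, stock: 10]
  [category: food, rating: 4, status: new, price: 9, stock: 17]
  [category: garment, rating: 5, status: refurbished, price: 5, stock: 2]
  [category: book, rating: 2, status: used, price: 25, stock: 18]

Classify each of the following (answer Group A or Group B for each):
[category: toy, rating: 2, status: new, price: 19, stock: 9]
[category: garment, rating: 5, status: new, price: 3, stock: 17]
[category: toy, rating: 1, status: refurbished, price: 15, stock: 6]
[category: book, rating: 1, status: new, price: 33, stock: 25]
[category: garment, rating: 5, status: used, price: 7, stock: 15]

Group B, Group B, Group B, Group A, Group B

A rule that fits every label: stock ≥ 23 — true of each 'Group A' example, false of each 'Group B' one.
[category: toy, rating: 2, status: new, price: 19, stock: 9]: Group B (stock = 9).
[category: garment, rating: 5, status: new, price: 3, stock: 17]: Group B (stock = 17).
[category: toy, rating: 1, status: refurbished, price: 15, stock: 6]: Group B (stock = 6).
[category: book, rating: 1, status: new, price: 33, stock: 25]: Group A (stock = 25).
[category: garment, rating: 5, status: used, price: 7, stock: 15]: Group B (stock = 15).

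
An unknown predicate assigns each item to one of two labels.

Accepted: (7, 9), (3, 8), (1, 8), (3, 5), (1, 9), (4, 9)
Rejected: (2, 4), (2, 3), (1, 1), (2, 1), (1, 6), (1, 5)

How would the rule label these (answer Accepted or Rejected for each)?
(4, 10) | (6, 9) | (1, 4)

Every 'Accepted' example satisfies: sum ≥ 8. None of the 'Rejected' examples do.
(4, 10): 4+10 = 14 — qualifies, so Accepted. (6, 9): 6+9 = 15 — qualifies, so Accepted. (1, 4): 1+4 = 5 — does not pass, so Rejected.

Accepted, Accepted, Rejected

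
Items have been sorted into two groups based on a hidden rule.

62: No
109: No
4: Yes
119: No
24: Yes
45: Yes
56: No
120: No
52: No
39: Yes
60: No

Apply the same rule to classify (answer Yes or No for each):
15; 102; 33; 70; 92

Yes, No, Yes, No, No

One predicate separates the groups cleanly: at most 45.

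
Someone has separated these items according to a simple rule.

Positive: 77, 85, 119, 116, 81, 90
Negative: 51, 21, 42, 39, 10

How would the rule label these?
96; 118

All 'Positive' examples share one property — at least 77 — and every 'Negative' example lacks it.
96 — 96 ≥ 77, hence Positive.
118 — 118 ≥ 77, hence Positive.

Positive, Positive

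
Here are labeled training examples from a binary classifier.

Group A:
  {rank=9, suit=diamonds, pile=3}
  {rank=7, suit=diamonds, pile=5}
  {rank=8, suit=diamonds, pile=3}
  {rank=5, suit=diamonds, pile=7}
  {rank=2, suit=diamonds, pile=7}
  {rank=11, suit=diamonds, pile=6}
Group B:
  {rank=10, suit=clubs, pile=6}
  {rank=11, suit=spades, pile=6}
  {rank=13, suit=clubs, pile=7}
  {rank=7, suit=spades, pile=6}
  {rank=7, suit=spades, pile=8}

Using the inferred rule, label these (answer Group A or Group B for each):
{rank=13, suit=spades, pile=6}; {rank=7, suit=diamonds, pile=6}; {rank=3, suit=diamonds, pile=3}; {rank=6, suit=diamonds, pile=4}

Group B, Group A, Group A, Group A

'Group A' ⟺ suit is diamonds.
{rank=13, suit=spades, pile=6}: suit is spades, fails the rule → Group B.
{rank=7, suit=diamonds, pile=6}: suit is diamonds, qualifies → Group A.
{rank=3, suit=diamonds, pile=3}: suit is diamonds, qualifies → Group A.
{rank=6, suit=diamonds, pile=4}: suit is diamonds, qualifies → Group A.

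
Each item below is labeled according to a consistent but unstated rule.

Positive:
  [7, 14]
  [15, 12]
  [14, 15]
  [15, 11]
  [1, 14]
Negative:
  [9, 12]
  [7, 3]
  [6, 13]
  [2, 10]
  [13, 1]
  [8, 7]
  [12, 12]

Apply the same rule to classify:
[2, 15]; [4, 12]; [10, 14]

Positive, Negative, Positive

Every 'Positive' example satisfies: max ≥ 14. None of the 'Negative' examples do.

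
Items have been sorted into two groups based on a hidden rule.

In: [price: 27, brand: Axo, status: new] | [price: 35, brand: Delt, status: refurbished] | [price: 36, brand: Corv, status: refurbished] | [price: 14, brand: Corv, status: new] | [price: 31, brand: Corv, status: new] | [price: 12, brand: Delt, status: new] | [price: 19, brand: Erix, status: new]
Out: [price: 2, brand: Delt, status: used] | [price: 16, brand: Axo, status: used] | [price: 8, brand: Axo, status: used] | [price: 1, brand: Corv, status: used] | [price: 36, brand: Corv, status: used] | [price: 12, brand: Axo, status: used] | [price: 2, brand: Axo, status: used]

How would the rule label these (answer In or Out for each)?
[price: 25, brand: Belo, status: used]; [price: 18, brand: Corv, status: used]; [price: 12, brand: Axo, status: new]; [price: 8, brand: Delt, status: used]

The common property of the 'In' items is: status is not used. No 'Out' item has it.

Out, Out, In, Out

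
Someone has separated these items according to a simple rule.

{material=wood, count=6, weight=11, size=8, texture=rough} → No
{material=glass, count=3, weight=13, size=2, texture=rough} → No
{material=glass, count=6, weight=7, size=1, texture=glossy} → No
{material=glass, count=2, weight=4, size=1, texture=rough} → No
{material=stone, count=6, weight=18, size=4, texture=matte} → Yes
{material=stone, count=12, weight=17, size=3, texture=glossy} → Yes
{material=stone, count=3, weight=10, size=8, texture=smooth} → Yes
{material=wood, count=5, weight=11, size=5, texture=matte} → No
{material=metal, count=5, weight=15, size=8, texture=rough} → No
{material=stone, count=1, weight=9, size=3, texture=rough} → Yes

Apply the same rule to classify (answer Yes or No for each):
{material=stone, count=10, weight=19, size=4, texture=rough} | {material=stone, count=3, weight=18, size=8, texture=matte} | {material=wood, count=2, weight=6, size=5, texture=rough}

All 'Yes' examples share one property — material is stone — and every 'No' example lacks it.
{material=stone, count=10, weight=19, size=4, texture=rough}: Yes (material is stone).
{material=stone, count=3, weight=18, size=8, texture=matte}: Yes (material is stone).
{material=wood, count=2, weight=6, size=5, texture=rough}: No (material is wood).

Yes, Yes, No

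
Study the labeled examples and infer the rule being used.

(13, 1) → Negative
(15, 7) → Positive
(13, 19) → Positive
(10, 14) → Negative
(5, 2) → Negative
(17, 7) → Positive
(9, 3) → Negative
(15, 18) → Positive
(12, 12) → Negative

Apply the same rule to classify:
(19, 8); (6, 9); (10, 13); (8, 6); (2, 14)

Positive, Negative, Negative, Negative, Negative

The simplest hypothesis consistent with all the labels is: max ≥ 15.
(19, 8): Positive (max 19). (6, 9): Negative (max 9). (10, 13): Negative (max 13). (8, 6): Negative (max 8). (2, 14): Negative (max 14).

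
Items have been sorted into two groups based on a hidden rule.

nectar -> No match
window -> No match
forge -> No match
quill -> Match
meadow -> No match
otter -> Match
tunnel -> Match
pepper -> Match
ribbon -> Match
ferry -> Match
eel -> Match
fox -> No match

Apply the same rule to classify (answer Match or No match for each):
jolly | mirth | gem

Match, No match, No match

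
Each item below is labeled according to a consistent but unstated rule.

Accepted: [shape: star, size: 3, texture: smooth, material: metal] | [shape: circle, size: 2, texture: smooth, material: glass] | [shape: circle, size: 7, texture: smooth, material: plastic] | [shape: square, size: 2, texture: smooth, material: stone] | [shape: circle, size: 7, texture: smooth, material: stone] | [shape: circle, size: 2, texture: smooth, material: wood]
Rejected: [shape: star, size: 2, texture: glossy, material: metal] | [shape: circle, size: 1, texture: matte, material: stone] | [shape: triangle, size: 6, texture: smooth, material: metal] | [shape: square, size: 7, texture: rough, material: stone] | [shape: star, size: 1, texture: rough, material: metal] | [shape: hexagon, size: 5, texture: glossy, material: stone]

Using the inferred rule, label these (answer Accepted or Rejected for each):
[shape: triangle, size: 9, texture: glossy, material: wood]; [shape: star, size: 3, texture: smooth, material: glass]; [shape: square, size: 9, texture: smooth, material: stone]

One predicate separates the groups cleanly: texture is smooth AND size ≠ 6.

Rejected, Accepted, Accepted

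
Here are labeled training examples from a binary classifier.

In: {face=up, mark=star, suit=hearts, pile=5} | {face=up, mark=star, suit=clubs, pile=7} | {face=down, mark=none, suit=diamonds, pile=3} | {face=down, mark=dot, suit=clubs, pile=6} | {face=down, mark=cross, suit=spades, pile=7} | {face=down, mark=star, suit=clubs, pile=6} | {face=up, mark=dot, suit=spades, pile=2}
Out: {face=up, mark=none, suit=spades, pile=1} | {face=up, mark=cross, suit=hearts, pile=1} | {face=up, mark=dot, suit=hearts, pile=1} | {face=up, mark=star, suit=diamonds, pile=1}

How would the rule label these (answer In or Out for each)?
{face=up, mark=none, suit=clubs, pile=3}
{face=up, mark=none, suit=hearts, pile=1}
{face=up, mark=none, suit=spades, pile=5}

In, Out, In

All 'In' examples share one property — pile ≥ 2 — and every 'Out' example lacks it.
{face=up, mark=none, suit=clubs, pile=3} — pile = 3, hence In.
{face=up, mark=none, suit=hearts, pile=1} — pile = 1, hence Out.
{face=up, mark=none, suit=spades, pile=5} — pile = 5, hence In.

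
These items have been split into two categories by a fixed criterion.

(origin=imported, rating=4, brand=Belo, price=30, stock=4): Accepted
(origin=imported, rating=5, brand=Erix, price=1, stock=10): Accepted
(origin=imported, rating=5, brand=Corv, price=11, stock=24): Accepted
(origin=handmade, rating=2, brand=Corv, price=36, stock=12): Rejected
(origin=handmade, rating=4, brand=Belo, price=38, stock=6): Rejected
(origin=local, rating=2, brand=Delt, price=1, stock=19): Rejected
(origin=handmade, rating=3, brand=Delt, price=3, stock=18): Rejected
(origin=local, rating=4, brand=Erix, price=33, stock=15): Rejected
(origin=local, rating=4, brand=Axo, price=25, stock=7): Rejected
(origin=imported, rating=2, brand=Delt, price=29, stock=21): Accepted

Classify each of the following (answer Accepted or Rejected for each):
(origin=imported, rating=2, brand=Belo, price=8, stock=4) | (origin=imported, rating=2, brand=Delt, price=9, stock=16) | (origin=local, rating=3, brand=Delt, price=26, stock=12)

Accepted, Accepted, Rejected

The classifier is using: origin is imported.
(origin=imported, rating=2, brand=Belo, price=8, stock=4): Accepted (origin is imported).
(origin=imported, rating=2, brand=Delt, price=9, stock=16): Accepted (origin is imported).
(origin=local, rating=3, brand=Delt, price=26, stock=12): Rejected (origin is local).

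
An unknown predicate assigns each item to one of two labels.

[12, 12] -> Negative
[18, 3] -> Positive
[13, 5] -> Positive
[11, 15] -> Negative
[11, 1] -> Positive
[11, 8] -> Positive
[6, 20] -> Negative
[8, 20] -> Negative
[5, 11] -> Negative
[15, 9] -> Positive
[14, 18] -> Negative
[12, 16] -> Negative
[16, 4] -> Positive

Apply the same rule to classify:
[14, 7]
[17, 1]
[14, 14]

Positive, Positive, Negative

Rule: first > second. This holds for each 'Positive' example and fails for each 'Negative' one.
[14, 7] — 14 > 7, hence Positive. [17, 1] — 17 > 1, hence Positive. [14, 14] — 14 = 14, hence Negative.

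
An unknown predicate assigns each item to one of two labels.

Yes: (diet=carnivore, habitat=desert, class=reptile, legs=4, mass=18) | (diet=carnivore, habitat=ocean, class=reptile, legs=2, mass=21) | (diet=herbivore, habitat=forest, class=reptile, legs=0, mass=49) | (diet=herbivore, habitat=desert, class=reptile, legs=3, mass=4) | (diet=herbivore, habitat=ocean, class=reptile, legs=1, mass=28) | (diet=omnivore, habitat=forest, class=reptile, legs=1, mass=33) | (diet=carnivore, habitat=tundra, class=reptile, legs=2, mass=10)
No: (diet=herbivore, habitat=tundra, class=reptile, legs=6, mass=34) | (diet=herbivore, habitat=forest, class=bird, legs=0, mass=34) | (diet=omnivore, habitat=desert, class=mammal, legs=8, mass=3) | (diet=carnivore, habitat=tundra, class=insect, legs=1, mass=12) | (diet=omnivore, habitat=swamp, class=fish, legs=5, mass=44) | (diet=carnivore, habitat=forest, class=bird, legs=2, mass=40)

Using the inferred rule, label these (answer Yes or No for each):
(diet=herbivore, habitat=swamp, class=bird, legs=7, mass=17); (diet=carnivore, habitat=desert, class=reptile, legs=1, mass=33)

The common property of the 'Yes' items is: class is reptile AND legs ≤ 4. No 'No' item has it.
(diet=herbivore, habitat=swamp, class=bird, legs=7, mass=17) — class is bird, legs = 7, hence No. (diet=carnivore, habitat=desert, class=reptile, legs=1, mass=33) — class is reptile, legs = 1, hence Yes.

No, Yes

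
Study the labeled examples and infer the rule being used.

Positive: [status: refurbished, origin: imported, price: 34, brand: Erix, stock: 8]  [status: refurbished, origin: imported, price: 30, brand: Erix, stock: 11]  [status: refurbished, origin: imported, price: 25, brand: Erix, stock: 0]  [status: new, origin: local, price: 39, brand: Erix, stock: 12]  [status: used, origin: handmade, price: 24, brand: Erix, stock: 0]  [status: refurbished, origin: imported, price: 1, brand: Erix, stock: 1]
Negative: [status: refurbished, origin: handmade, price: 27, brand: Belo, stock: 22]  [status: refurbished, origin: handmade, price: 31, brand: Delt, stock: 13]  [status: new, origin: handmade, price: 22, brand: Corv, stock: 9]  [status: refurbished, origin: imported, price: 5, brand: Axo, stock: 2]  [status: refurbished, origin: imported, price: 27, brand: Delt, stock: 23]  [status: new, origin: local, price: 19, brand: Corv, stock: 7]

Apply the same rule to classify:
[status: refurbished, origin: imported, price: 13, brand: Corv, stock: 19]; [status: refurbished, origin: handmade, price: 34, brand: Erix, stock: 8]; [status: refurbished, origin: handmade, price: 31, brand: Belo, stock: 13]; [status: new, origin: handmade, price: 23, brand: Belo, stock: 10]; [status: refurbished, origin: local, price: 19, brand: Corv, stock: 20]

Negative, Positive, Negative, Negative, Negative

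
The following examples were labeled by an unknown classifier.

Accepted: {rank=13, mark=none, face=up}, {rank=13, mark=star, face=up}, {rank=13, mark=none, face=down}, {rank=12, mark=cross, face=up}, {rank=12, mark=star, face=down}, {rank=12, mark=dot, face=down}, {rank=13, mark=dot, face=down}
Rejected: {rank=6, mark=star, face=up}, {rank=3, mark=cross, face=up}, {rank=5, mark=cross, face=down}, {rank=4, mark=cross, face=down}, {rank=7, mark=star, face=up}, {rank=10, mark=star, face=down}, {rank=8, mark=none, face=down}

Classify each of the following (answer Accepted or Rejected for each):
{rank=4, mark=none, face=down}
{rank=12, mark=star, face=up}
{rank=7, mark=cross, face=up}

Rejected, Accepted, Rejected

'Accepted' ⟺ rank ≥ 12.
{rank=4, mark=none, face=down}: rank = 4, does not pass → Rejected.
{rank=12, mark=star, face=up}: rank = 12, fits → Accepted.
{rank=7, mark=cross, face=up}: rank = 7, does not pass → Rejected.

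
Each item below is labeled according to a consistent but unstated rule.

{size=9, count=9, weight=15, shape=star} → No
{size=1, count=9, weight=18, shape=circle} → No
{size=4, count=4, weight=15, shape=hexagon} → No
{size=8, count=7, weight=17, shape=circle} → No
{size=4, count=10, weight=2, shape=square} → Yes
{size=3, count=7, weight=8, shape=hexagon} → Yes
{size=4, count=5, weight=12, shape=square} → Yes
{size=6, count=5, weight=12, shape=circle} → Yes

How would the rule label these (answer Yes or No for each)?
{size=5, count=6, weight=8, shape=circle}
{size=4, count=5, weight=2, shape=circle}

Yes, Yes

A rule that fits every label: weight ≤ 12 — true of each 'Yes' example, false of each 'No' one.
{size=5, count=6, weight=8, shape=circle}: weight = 8, satisfies this → Yes. {size=4, count=5, weight=2, shape=circle}: weight = 2, satisfies this → Yes.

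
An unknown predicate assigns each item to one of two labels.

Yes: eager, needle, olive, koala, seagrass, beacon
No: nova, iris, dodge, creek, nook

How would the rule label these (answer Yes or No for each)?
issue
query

Yes, No

A rule that fits every label: has ≥ 3 vowels — true of each 'Yes' example, false of each 'No' one.
issue — 3 vowels, hence Yes. query — 2 vowels, hence No.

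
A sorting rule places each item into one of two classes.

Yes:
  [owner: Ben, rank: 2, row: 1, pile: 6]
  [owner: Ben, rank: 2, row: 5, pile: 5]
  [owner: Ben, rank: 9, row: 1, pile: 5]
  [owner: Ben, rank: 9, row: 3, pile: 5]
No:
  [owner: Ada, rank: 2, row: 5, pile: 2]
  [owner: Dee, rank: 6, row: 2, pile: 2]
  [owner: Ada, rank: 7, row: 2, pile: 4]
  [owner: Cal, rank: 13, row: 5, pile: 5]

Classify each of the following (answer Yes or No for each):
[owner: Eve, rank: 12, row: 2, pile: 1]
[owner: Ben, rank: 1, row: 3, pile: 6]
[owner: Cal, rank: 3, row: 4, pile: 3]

All 'Yes' examples share one property — owner is Ben — and every 'No' example lacks it.
[owner: Eve, rank: 12, row: 2, pile: 1]: owner is Eve, fails the rule → No.
[owner: Ben, rank: 1, row: 3, pile: 6]: owner is Ben, checks out → Yes.
[owner: Cal, rank: 3, row: 4, pile: 3]: owner is Cal, fails the rule → No.

No, Yes, No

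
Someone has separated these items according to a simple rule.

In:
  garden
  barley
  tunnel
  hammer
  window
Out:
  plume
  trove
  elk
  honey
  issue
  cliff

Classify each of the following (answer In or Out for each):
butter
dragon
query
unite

In, In, Out, Out

'In' ⟺ even length.
butter — length 6, hence In. dragon — length 6, hence In. query — length 5, hence Out. unite — length 5, hence Out.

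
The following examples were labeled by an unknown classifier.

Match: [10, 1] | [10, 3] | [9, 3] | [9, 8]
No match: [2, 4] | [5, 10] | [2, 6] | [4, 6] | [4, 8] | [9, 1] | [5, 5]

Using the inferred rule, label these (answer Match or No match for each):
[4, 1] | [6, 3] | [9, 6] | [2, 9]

No match, No match, Match, No match

The simplest hypothesis consistent with all the labels is: first > second AND sum ≥ 11.
[4, 1] — 4 > 1, 4+1 = 5, hence No match. [6, 3] — 6 > 3, 6+3 = 9, hence No match. [9, 6] — 9 > 6, 9+6 = 15, hence Match. [2, 9] — 2 < 9, 2+9 = 11, hence No match.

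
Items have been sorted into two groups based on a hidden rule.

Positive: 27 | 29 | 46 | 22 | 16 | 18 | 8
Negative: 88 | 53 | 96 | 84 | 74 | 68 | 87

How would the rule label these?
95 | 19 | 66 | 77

Negative, Positive, Negative, Negative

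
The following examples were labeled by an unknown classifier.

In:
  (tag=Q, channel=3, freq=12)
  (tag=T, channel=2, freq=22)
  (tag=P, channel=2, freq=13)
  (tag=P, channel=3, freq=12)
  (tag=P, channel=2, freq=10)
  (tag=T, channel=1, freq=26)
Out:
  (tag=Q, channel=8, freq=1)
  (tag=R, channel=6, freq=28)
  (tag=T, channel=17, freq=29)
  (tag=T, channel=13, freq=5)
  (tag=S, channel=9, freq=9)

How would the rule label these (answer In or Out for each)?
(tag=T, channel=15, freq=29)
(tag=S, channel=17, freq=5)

Out, Out

One predicate separates the groups cleanly: channel ≤ 3.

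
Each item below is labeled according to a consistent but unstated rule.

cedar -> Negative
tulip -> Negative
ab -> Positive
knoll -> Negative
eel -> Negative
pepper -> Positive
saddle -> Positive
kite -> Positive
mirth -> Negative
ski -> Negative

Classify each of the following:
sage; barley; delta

Positive, Positive, Negative

The common property of the 'Positive' items is: even length. No 'Negative' item has it.
sage: Positive (length 4). barley: Positive (length 6). delta: Negative (length 5).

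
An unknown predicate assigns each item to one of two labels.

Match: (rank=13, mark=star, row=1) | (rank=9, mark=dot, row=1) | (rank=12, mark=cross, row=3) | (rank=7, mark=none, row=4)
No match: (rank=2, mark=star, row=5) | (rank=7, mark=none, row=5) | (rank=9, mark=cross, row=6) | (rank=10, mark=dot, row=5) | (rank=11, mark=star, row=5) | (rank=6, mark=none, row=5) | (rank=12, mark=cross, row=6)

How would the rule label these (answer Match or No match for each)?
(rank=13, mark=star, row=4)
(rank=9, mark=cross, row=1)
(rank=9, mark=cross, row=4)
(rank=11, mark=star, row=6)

Match, Match, Match, No match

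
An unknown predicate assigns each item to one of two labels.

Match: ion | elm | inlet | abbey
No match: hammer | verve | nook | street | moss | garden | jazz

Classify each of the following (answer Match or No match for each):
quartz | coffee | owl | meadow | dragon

One predicate separates the groups cleanly: starts with a vowel.
quartz → starts with 'q' → No match. coffee → starts with 'c' → No match. owl → starts with 'o' → Match. meadow → starts with 'm' → No match. dragon → starts with 'd' → No match.

No match, No match, Match, No match, No match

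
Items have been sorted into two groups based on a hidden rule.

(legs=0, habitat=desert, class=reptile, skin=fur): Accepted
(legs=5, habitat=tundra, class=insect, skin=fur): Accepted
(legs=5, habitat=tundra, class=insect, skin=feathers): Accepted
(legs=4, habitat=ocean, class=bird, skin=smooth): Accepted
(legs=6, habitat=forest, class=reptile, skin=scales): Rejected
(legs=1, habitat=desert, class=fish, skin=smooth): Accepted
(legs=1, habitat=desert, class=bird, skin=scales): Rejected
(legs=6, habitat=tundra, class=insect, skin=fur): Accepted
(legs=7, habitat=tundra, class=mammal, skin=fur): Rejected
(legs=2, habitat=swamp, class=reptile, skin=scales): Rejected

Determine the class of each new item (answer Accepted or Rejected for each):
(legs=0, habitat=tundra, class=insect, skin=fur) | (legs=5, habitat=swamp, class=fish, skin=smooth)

A rule that fits every label: skin is not scales AND legs ≤ 6 — true of each 'Accepted' example, false of each 'Rejected' one.

Accepted, Accepted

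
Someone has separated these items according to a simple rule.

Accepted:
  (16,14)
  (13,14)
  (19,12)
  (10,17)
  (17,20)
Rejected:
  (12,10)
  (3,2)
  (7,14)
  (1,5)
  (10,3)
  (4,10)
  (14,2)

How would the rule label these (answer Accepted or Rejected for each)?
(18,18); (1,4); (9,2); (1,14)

Accepted, Rejected, Rejected, Rejected

The distinguishing property — sum ≥ 27 — holds for all the 'Accepted' cases and none of the 'Rejected' cases.
(18,18) — 18+18 = 36, hence Accepted. (1,4) — 1+4 = 5, hence Rejected. (9,2) — 9+2 = 11, hence Rejected. (1,14) — 1+14 = 15, hence Rejected.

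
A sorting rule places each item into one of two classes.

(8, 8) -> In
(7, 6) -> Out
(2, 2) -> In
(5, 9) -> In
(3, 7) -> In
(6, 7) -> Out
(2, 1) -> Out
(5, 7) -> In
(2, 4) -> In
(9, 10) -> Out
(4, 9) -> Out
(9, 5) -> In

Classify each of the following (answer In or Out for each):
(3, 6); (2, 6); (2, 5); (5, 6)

Comparing the two groups points to one rule — sum is even.
(3, 6) — 3+6 = 9, hence Out. (2, 6) — 2+6 = 8, hence In. (2, 5) — 2+5 = 7, hence Out. (5, 6) — 5+6 = 11, hence Out.

Out, In, Out, Out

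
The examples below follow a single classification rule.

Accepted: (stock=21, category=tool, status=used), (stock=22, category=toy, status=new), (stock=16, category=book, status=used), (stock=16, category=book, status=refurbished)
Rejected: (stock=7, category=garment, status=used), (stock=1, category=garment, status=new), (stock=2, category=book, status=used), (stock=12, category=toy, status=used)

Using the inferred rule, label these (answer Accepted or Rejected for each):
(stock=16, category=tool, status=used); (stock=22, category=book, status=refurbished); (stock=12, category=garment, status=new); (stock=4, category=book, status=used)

Accepted, Accepted, Rejected, Rejected

'Accepted' ⟺ stock ≥ 16.
(stock=16, category=tool, status=used): stock = 16 — passes, so Accepted.
(stock=22, category=book, status=refurbished): stock = 22 — passes, so Accepted.
(stock=12, category=garment, status=new): stock = 12 — fails this test, so Rejected.
(stock=4, category=book, status=used): stock = 4 — fails this test, so Rejected.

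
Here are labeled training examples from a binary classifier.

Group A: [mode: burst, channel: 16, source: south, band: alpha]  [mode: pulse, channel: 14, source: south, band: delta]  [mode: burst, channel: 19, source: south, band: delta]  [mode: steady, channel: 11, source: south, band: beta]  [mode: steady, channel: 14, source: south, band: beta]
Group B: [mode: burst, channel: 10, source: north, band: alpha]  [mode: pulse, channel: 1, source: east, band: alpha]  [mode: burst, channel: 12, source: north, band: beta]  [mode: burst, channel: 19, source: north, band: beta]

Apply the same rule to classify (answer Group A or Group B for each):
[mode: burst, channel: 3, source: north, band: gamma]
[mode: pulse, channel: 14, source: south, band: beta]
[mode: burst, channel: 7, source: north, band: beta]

The simplest hypothesis consistent with all the labels is: source is south.
[mode: burst, channel: 3, source: north, band: gamma] — source is north, hence Group B.
[mode: pulse, channel: 14, source: south, band: beta] — source is south, hence Group A.
[mode: burst, channel: 7, source: north, band: beta] — source is north, hence Group B.

Group B, Group A, Group B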